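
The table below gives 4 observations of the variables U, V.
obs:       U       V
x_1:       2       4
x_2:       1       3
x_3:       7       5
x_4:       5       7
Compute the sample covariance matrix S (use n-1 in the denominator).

Step 1 — column means:
  mean(U) = (2 + 1 + 7 + 5) / 4 = 15/4 = 3.75
  mean(V) = (4 + 3 + 5 + 7) / 4 = 19/4 = 4.75

Step 2 — sample covariance S[i,j] = (1/(n-1)) · Σ_k (x_{k,i} - mean_i) · (x_{k,j} - mean_j), with n-1 = 3.
  S[U,U] = ((-1.75)·(-1.75) + (-2.75)·(-2.75) + (3.25)·(3.25) + (1.25)·(1.25)) / 3 = 22.75/3 = 7.5833
  S[U,V] = ((-1.75)·(-0.75) + (-2.75)·(-1.75) + (3.25)·(0.25) + (1.25)·(2.25)) / 3 = 9.75/3 = 3.25
  S[V,V] = ((-0.75)·(-0.75) + (-1.75)·(-1.75) + (0.25)·(0.25) + (2.25)·(2.25)) / 3 = 8.75/3 = 2.9167

S is symmetric (S[j,i] = S[i,j]). Assembling:

S = [[7.5833, 3.25],
 [3.25, 2.9167]]


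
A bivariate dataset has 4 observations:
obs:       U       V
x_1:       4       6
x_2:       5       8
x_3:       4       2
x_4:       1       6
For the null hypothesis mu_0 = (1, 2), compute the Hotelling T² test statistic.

Step 1 — sample mean vector:
  mean(U) = (4 + 5 + 4 + 1) / 4 = 14/4 = 3.5
  mean(V) = (6 + 8 + 2 + 6) / 4 = 22/4 = 5.5
  x̄ = (3.5, 5.5),  deviation x̄ - mu_0 = (3.5, 5.5) - (1, 2) = (2.5, 3.5).

Step 2 — sample covariance matrix, S[i,j] = (1/(n-1)) · Σ_k (x_{k,i} - mean_i) · (x_{k,j} - mean_j), divisor n-1 = 3:
  S[U,U] = ((0.5)·(0.5) + (1.5)·(1.5) + (0.5)·(0.5) + (-2.5)·(-2.5)) / 3 = 9/3 = 3
  S[U,V] = ((0.5)·(0.5) + (1.5)·(2.5) + (0.5)·(-3.5) + (-2.5)·(0.5)) / 3 = 1/3 = 0.3333
  S[V,V] = ((0.5)·(0.5) + (2.5)·(2.5) + (-3.5)·(-3.5) + (0.5)·(0.5)) / 3 = 19/3 = 6.3333
  S = [[3, 0.3333],
 [0.3333, 6.3333]].

Step 3 — invert S. det(S) = 3·6.3333 - (0.3333)² = 18.8889.
  S^{-1} = (1/det) · [[d, -b], [-b, a]] = [[0.3353, -0.0176],
 [-0.0176, 0.1588]].

Step 4 — quadratic form (x̄ - mu_0)^T · S^{-1} · (x̄ - mu_0):
  S^{-1} · (x̄ - mu_0) = (0.7765, 0.5118),
  (x̄ - mu_0)^T · [...] = (2.5)·(0.7765) + (3.5)·(0.5118) = 3.7324.

Step 5 — scale by n: T² = 4 · 3.7324 = 14.9294.

T² ≈ 14.9294


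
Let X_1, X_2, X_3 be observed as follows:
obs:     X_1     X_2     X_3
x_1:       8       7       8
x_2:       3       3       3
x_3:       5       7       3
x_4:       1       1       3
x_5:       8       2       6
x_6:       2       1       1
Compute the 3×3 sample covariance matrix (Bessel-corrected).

Step 1 — column means:
  mean(X_1) = (8 + 3 + 5 + 1 + 8 + 2) / 6 = 27/6 = 4.5
  mean(X_2) = (7 + 3 + 7 + 1 + 2 + 1) / 6 = 21/6 = 3.5
  mean(X_3) = (8 + 3 + 3 + 3 + 6 + 1) / 6 = 24/6 = 4

Step 2 — sample covariance S[i,j] = (1/(n-1)) · Σ_k (x_{k,i} - mean_i) · (x_{k,j} - mean_j), with n-1 = 5.
  S[X_1,X_1] = ((3.5)·(3.5) + (-1.5)·(-1.5) + (0.5)·(0.5) + (-3.5)·(-3.5) + (3.5)·(3.5) + (-2.5)·(-2.5)) / 5 = 45.5/5 = 9.1
  S[X_1,X_2] = ((3.5)·(3.5) + (-1.5)·(-0.5) + (0.5)·(3.5) + (-3.5)·(-2.5) + (3.5)·(-1.5) + (-2.5)·(-2.5)) / 5 = 24.5/5 = 4.9
  S[X_1,X_3] = ((3.5)·(4) + (-1.5)·(-1) + (0.5)·(-1) + (-3.5)·(-1) + (3.5)·(2) + (-2.5)·(-3)) / 5 = 33/5 = 6.6
  S[X_2,X_2] = ((3.5)·(3.5) + (-0.5)·(-0.5) + (3.5)·(3.5) + (-2.5)·(-2.5) + (-1.5)·(-1.5) + (-2.5)·(-2.5)) / 5 = 39.5/5 = 7.9
  S[X_2,X_3] = ((3.5)·(4) + (-0.5)·(-1) + (3.5)·(-1) + (-2.5)·(-1) + (-1.5)·(2) + (-2.5)·(-3)) / 5 = 18/5 = 3.6
  S[X_3,X_3] = ((4)·(4) + (-1)·(-1) + (-1)·(-1) + (-1)·(-1) + (2)·(2) + (-3)·(-3)) / 5 = 32/5 = 6.4

S is symmetric (S[j,i] = S[i,j]). Assembling:

S = [[9.1, 4.9, 6.6],
 [4.9, 7.9, 3.6],
 [6.6, 3.6, 6.4]]


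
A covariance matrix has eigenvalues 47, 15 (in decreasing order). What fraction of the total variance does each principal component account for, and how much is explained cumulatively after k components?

Step 1 — total variance = trace(Sigma) = Σ λ_i = 47 + 15 = 62.

Step 2 — fraction explained by component i = λ_i / Σ λ:
  PC1: 47/62 = 0.7581
  PC2: 15/62 = 0.2419

Step 3 — cumulative fraction after k components = (λ_1 + ... + λ_k) / Σ λ:
  k = 1: 47/62 = 0.7581
  k = 2: (47 + 15)/62 = 62/62 = 1

Summary (fraction, with percent):

explained: PC1 0.7581 (75.81%), PC2 0.2419 (24.19%);  cumulative: 0.7581, 1


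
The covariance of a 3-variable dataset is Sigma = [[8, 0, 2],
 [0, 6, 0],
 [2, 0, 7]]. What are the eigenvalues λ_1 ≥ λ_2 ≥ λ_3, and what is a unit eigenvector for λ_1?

Step 1 — characteristic polynomial p(λ) = det(λI - Sigma) = λ³ - tr·λ² + c_1·λ - det, where tr = trace, c_1 = sum of the principal 2×2 minors, det = det(Sigma):
  tr = 8 + 6 + 7 = 21,
  c_1 = (8·6 - (0)²) + (8·7 - (2)²) + (6·7 - (0)²) = 48 + 52 + 42 = 142,
  det = 8·(6·7 - (0)²) - (0)·((0)·7 - (0)·(2)) + (2)·((0)·(0) - 6·(2)) = 8·(42) - (0)·(0) + (2)·(-12) = 312.
  So p(λ) = λ³ - 21λ² + 142λ - 312.
Step 2 — look for an integer root (rational root theorem: any rational root is an integer divisor of 312). Testing λ = 6:
  p(6) = 216 - 756 + 852 - 312 = 0  ✓
  Dividing out (λ - 6): p(λ) = (λ - 6)(λ² - 15λ + 52).
Step 3 — remaining eigenvalues from the quadratic λ² - 15λ + 52 = 0:
  Δ = 15² - 4·52 = 225 - 208 = 17,  λ = (15 ± √17)/2 = (15 ± 4.1231)/2 ≈ 9.5616 or 5.4384.
  Sorted: λ_1 = 9.5616,  λ_2 = 6,  λ_3 = 5.4384  (check: sum = 21 = tr ✓).

Step 4 — unit eigenvector for λ_1 ≈ 9.5616: v spans the null space of (Sigma - λ_1 I), whose rows are
  r_1 = (-1.5616, 0, 2),  r_2 = (0, -3.5616, 0),  r_3 = (2, 0, -2.5616).
  v is orthogonal to every row, so take v ∝ r_1 × r_2 = ((0)·(0) - (2)·(-3.5616), (2)·(0) - (-1.5616)·(0), (-1.5616)·(-3.5616) - (0)·(0)) ≈ (7.1231, 0, 5.5616).
  Let u = (7.1231, 0, 5.5616).
  ||u|| = √((7.1231)² + (0)² + (5.5616)²) = √(81.6695) ≈ 9.0371,  v_1 = u/||u|| ≈ (0.7882, 0, 0.6154) (||v_1|| = 1).

λ_1 = 9.5616,  λ_2 = 6,  λ_3 = 5.4384;  v_1 ≈ (0.7882, 0, 0.6154)


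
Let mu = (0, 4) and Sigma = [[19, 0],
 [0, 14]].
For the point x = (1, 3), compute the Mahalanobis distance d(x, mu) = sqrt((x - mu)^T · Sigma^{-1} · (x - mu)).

Step 1 — centre the observation: (x - mu) = (1, -1).

Step 2 — invert Sigma. det(Sigma) = 19·14 - (0)² = 266.
  Sigma^{-1} = (1/det) · [[d, -b], [-b, a]] = [[0.0526, 0],
 [0, 0.0714]].

Step 3 — form the quadratic (x - mu)^T · Sigma^{-1} · (x - mu):
  Sigma^{-1} · (x - mu) = (0.0526, -0.0714).
  (x - mu)^T · [Sigma^{-1} · (x - mu)] = (1)·(0.0526) + (-1)·(-0.0714) = 0.1241.

Step 4 — take square root: d = √(0.1241) ≈ 0.3522.

d(x, mu) = √(0.1241) ≈ 0.3522


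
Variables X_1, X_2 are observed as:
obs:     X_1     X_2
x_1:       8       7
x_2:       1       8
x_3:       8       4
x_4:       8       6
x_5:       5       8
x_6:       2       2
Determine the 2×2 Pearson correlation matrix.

Step 1 — column means:
  mean(X_1) = (8 + 1 + 8 + 8 + 5 + 2) / 6 = 32/6 = 5.3333
  mean(X_2) = (7 + 8 + 4 + 6 + 8 + 2) / 6 = 35/6 = 5.8333

Step 2 — sample variances and covariances s[i,j] = (1/(n-1)) · Σ_k (x_{k,i} - mean_i) · (x_{k,j} - mean_j), with n-1 = 5:
  s[X_1,X_1] = ((2.6667)·(2.6667) + (-4.3333)·(-4.3333) + (2.6667)·(2.6667) + (2.6667)·(2.6667) + (-0.3333)·(-0.3333) + (-3.3333)·(-3.3333)) / 5 = 51.3333/5 = 10.2667
  s[X_1,X_2] = ((2.6667)·(1.1667) + (-4.3333)·(2.1667) + (2.6667)·(-1.8333) + (2.6667)·(0.1667) + (-0.3333)·(2.1667) + (-3.3333)·(-3.8333)) / 5 = 1.3333/5 = 0.2667
  s[X_2,X_2] = ((1.1667)·(1.1667) + (2.1667)·(2.1667) + (-1.8333)·(-1.8333) + (0.1667)·(0.1667) + (2.1667)·(2.1667) + (-3.8333)·(-3.8333)) / 5 = 28.8333/5 = 5.7667
  Sample standard deviations s_i = √(s[i,i]):
  s(X_1) = √(10.2667) = 3.2042
  s(X_2) = √(5.7667) = 2.4014

Step 3 — r_{ij} = s_{ij} / (s_i · s_j):
  r[X_1,X_1] = 1 (diagonal).
  r[X_1,X_2] = 0.2667 / (3.2042 · 2.4014) = 0.2667 / 7.6944 = 0.0347
  r[X_2,X_2] = 1 (diagonal).

R is symmetric with unit diagonal. Assembling:

R = [[1, 0.0347],
 [0.0347, 1]]


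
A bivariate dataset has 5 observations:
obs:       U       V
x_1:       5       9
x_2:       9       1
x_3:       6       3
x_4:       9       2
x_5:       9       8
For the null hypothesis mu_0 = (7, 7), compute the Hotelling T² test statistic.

Step 1 — sample mean vector:
  mean(U) = (5 + 9 + 6 + 9 + 9) / 5 = 38/5 = 7.6
  mean(V) = (9 + 1 + 3 + 2 + 8) / 5 = 23/5 = 4.6
  x̄ = (7.6, 4.6),  deviation x̄ - mu_0 = (7.6, 4.6) - (7, 7) = (0.6, -2.4).

Step 2 — sample covariance matrix, S[i,j] = (1/(n-1)) · Σ_k (x_{k,i} - mean_i) · (x_{k,j} - mean_j), divisor n-1 = 4:
  S[U,U] = ((-2.6)·(-2.6) + (1.4)·(1.4) + (-1.6)·(-1.6) + (1.4)·(1.4) + (1.4)·(1.4)) / 4 = 15.2/4 = 3.8
  S[U,V] = ((-2.6)·(4.4) + (1.4)·(-3.6) + (-1.6)·(-1.6) + (1.4)·(-2.6) + (1.4)·(3.4)) / 4 = -12.8/4 = -3.2
  S[V,V] = ((4.4)·(4.4) + (-3.6)·(-3.6) + (-1.6)·(-1.6) + (-2.6)·(-2.6) + (3.4)·(3.4)) / 4 = 53.2/4 = 13.3
  S = [[3.8, -3.2],
 [-3.2, 13.3]].

Step 3 — invert S. det(S) = 3.8·13.3 - (-3.2)² = 40.3.
  S^{-1} = (1/det) · [[d, -b], [-b, a]] = [[0.33, 0.0794],
 [0.0794, 0.0943]].

Step 4 — quadratic form (x̄ - mu_0)^T · S^{-1} · (x̄ - mu_0):
  S^{-1} · (x̄ - mu_0) = (0.0074, -0.1787),
  (x̄ - mu_0)^T · [...] = (0.6)·(0.0074) + (-2.4)·(-0.1787) = 0.4333.

Step 5 — scale by n: T² = 5 · 0.4333 = 2.1663.

T² ≈ 2.1663


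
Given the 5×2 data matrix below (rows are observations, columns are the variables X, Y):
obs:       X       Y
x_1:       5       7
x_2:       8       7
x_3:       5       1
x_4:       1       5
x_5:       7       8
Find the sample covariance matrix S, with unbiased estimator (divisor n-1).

Step 1 — column means:
  mean(X) = (5 + 8 + 5 + 1 + 7) / 5 = 26/5 = 5.2
  mean(Y) = (7 + 7 + 1 + 5 + 8) / 5 = 28/5 = 5.6

Step 2 — sample covariance S[i,j] = (1/(n-1)) · Σ_k (x_{k,i} - mean_i) · (x_{k,j} - mean_j), with n-1 = 4.
  S[X,X] = ((-0.2)·(-0.2) + (2.8)·(2.8) + (-0.2)·(-0.2) + (-4.2)·(-4.2) + (1.8)·(1.8)) / 4 = 28.8/4 = 7.2
  S[X,Y] = ((-0.2)·(1.4) + (2.8)·(1.4) + (-0.2)·(-4.6) + (-4.2)·(-0.6) + (1.8)·(2.4)) / 4 = 11.4/4 = 2.85
  S[Y,Y] = ((1.4)·(1.4) + (1.4)·(1.4) + (-4.6)·(-4.6) + (-0.6)·(-0.6) + (2.4)·(2.4)) / 4 = 31.2/4 = 7.8

S is symmetric (S[j,i] = S[i,j]). Assembling:

S = [[7.2, 2.85],
 [2.85, 7.8]]


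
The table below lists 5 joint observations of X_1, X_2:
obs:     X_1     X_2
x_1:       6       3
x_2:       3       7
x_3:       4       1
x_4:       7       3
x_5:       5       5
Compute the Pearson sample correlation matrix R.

Step 1 — column means:
  mean(X_1) = (6 + 3 + 4 + 7 + 5) / 5 = 25/5 = 5
  mean(X_2) = (3 + 7 + 1 + 3 + 5) / 5 = 19/5 = 3.8

Step 2 — sample variances and covariances s[i,j] = (1/(n-1)) · Σ_k (x_{k,i} - mean_i) · (x_{k,j} - mean_j), with n-1 = 4:
  s[X_1,X_1] = ((1)·(1) + (-2)·(-2) + (-1)·(-1) + (2)·(2) + (0)·(0)) / 4 = 10/4 = 2.5
  s[X_1,X_2] = ((1)·(-0.8) + (-2)·(3.2) + (-1)·(-2.8) + (2)·(-0.8) + (0)·(1.2)) / 4 = -6/4 = -1.5
  s[X_2,X_2] = ((-0.8)·(-0.8) + (3.2)·(3.2) + (-2.8)·(-2.8) + (-0.8)·(-0.8) + (1.2)·(1.2)) / 4 = 20.8/4 = 5.2
  Sample standard deviations s_i = √(s[i,i]):
  s(X_1) = √(2.5) = 1.5811
  s(X_2) = √(5.2) = 2.2804

Step 3 — r_{ij} = s_{ij} / (s_i · s_j):
  r[X_1,X_1] = 1 (diagonal).
  r[X_1,X_2] = -1.5 / (1.5811 · 2.2804) = -1.5 / 3.6056 = -0.416
  r[X_2,X_2] = 1 (diagonal).

R is symmetric with unit diagonal. Assembling:

R = [[1, -0.416],
 [-0.416, 1]]


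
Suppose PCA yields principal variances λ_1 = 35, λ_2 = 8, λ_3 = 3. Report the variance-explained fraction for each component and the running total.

Step 1 — total variance = trace(Sigma) = Σ λ_i = 35 + 8 + 3 = 46.

Step 2 — fraction explained by component i = λ_i / Σ λ:
  PC1: 35/46 = 0.7609
  PC2: 8/46 = 0.1739
  PC3: 3/46 = 0.0652

Step 3 — cumulative fraction after k components = (λ_1 + ... + λ_k) / Σ λ:
  k = 1: 35/46 = 0.7609
  k = 2: (35 + 8)/46 = 43/46 = 0.9348
  k = 3: (35 + 8 + 3)/46 = 46/46 = 1

Summary (fraction, with percent):

explained: PC1 0.7609 (76.09%), PC2 0.1739 (17.39%), PC3 0.0652 (6.52%);  cumulative: 0.7609, 0.9348, 1


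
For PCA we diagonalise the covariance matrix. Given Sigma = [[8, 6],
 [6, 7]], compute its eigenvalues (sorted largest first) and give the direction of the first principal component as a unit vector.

Step 1 — characteristic polynomial of 2×2 Sigma:
  det(Sigma - λI) = λ² - trace · λ + det = 0.
  trace = 8 + 7 = 15, det = 8·7 - (6)² = 20.
Step 2 — discriminant:
  Δ = trace² - 4·det = 225 - 80 = 145.
Step 3 — eigenvalues:
  λ = (trace ± √Δ)/2 = (15 ± 12.0416)/2,
  λ_1 = 13.5208,  λ_2 = 1.4792.

Step 4 — unit eigenvector for λ_1: solve (Sigma - λ_1 I)v = 0. First row:
  (8 - 13.5208)·v_x + (6)·v_y = 0, i.e. (-5.5208)·v_x + (6)·v_y = 0,
  so v ∝ (b, λ_1 - a) = (6, 5.5208) = u.
  ||u|| = √((6)² + (5.5208)²) = √(66.4792) ≈ 8.1535,
  v_1 = u/||u|| ≈ (0.7359, 0.6771) (||v_1|| = 1).

λ_1 = 13.5208,  λ_2 = 1.4792;  v_1 ≈ (0.7359, 0.6771)


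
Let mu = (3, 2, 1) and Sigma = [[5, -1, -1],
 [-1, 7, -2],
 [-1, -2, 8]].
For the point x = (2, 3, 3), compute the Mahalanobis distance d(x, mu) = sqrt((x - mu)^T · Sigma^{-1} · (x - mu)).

Step 1 — centre the observation: (x - mu) = (-1, 1, 2).

Step 2 — invert Sigma (cofactor / det for 3×3, or solve directly):
  Sigma^{-1} = [[0.2158, 0.0415, 0.0373],
 [0.0415, 0.1618, 0.0456],
 [0.0373, 0.0456, 0.1411]].

Step 3 — form the quadratic (x - mu)^T · Sigma^{-1} · (x - mu):
  Sigma^{-1} · (x - mu) = (-0.0996, 0.2116, 0.2905).
  (x - mu)^T · [Sigma^{-1} · (x - mu)] = (-1)·(-0.0996) + (1)·(0.2116) + (2)·(0.2905) = 0.8921.

Step 4 — take square root: d = √(0.8921) ≈ 0.9445.

d(x, mu) = √(0.8921) ≈ 0.9445


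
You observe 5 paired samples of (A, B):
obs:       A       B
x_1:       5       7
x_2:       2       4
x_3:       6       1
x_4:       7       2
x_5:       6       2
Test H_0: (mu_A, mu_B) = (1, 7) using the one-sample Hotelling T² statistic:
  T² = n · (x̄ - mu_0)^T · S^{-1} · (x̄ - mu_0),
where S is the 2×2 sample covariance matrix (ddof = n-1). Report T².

Step 1 — sample mean vector:
  mean(A) = (5 + 2 + 6 + 7 + 6) / 5 = 26/5 = 5.2
  mean(B) = (7 + 4 + 1 + 2 + 2) / 5 = 16/5 = 3.2
  x̄ = (5.2, 3.2),  deviation x̄ - mu_0 = (5.2, 3.2) - (1, 7) = (4.2, -3.8).

Step 2 — sample covariance matrix, S[i,j] = (1/(n-1)) · Σ_k (x_{k,i} - mean_i) · (x_{k,j} - mean_j), divisor n-1 = 4:
  S[A,A] = ((-0.2)·(-0.2) + (-3.2)·(-3.2) + (0.8)·(0.8) + (1.8)·(1.8) + (0.8)·(0.8)) / 4 = 14.8/4 = 3.7
  S[A,B] = ((-0.2)·(3.8) + (-3.2)·(0.8) + (0.8)·(-2.2) + (1.8)·(-1.2) + (0.8)·(-1.2)) / 4 = -8.2/4 = -2.05
  S[B,B] = ((3.8)·(3.8) + (0.8)·(0.8) + (-2.2)·(-2.2) + (-1.2)·(-1.2) + (-1.2)·(-1.2)) / 4 = 22.8/4 = 5.7
  S = [[3.7, -2.05],
 [-2.05, 5.7]].

Step 3 — invert S. det(S) = 3.7·5.7 - (-2.05)² = 16.8875.
  S^{-1} = (1/det) · [[d, -b], [-b, a]] = [[0.3375, 0.1214],
 [0.1214, 0.2191]].

Step 4 — quadratic form (x̄ - mu_0)^T · S^{-1} · (x̄ - mu_0):
  S^{-1} · (x̄ - mu_0) = (0.9563, -0.3227),
  (x̄ - mu_0)^T · [...] = (4.2)·(0.9563) + (-3.8)·(-0.3227) = 5.2429.

Step 5 — scale by n: T² = 5 · 5.2429 = 26.2147.

T² ≈ 26.2147


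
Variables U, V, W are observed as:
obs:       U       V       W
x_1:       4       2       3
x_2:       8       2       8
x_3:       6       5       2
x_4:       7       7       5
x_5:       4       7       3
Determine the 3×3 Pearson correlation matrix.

Step 1 — column means:
  mean(U) = (4 + 8 + 6 + 7 + 4) / 5 = 29/5 = 5.8
  mean(V) = (2 + 2 + 5 + 7 + 7) / 5 = 23/5 = 4.6
  mean(W) = (3 + 8 + 2 + 5 + 3) / 5 = 21/5 = 4.2

Step 2 — sample variances and covariances s[i,j] = (1/(n-1)) · Σ_k (x_{k,i} - mean_i) · (x_{k,j} - mean_j), with n-1 = 4:
  s[U,U] = ((-1.8)·(-1.8) + (2.2)·(2.2) + (0.2)·(0.2) + (1.2)·(1.2) + (-1.8)·(-1.8)) / 4 = 12.8/4 = 3.2
  s[U,V] = ((-1.8)·(-2.6) + (2.2)·(-2.6) + (0.2)·(0.4) + (1.2)·(2.4) + (-1.8)·(2.4)) / 4 = -2.4/4 = -0.6
  s[U,W] = ((-1.8)·(-1.2) + (2.2)·(3.8) + (0.2)·(-2.2) + (1.2)·(0.8) + (-1.8)·(-1.2)) / 4 = 13.2/4 = 3.3
  s[V,V] = ((-2.6)·(-2.6) + (-2.6)·(-2.6) + (0.4)·(0.4) + (2.4)·(2.4) + (2.4)·(2.4)) / 4 = 25.2/4 = 6.3
  s[V,W] = ((-2.6)·(-1.2) + (-2.6)·(3.8) + (0.4)·(-2.2) + (2.4)·(0.8) + (2.4)·(-1.2)) / 4 = -8.6/4 = -2.15
  s[W,W] = ((-1.2)·(-1.2) + (3.8)·(3.8) + (-2.2)·(-2.2) + (0.8)·(0.8) + (-1.2)·(-1.2)) / 4 = 22.8/4 = 5.7
  Sample standard deviations s_i = √(s[i,i]):
  s(U) = √(3.2) = 1.7889
  s(V) = √(6.3) = 2.51
  s(W) = √(5.7) = 2.3875

Step 3 — r_{ij} = s_{ij} / (s_i · s_j):
  r[U,U] = 1 (diagonal).
  r[U,V] = -0.6 / (1.7889 · 2.51) = -0.6 / 4.49 = -0.1336
  r[U,W] = 3.3 / (1.7889 · 2.3875) = 3.3 / 4.2708 = 0.7727
  r[V,V] = 1 (diagonal).
  r[V,W] = -2.15 / (2.51 · 2.3875) = -2.15 / 5.9925 = -0.3588
  r[W,W] = 1 (diagonal).

R is symmetric with unit diagonal. Assembling:

R = [[1, -0.1336, 0.7727],
 [-0.1336, 1, -0.3588],
 [0.7727, -0.3588, 1]]


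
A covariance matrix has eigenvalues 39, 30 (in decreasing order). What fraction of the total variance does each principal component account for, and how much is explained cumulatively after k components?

Step 1 — total variance = trace(Sigma) = Σ λ_i = 39 + 30 = 69.

Step 2 — fraction explained by component i = λ_i / Σ λ:
  PC1: 39/69 = 0.5652
  PC2: 30/69 = 0.4348

Step 3 — cumulative fraction after k components = (λ_1 + ... + λ_k) / Σ λ:
  k = 1: 39/69 = 0.5652
  k = 2: (39 + 30)/69 = 69/69 = 1

Summary (fraction, with percent):

explained: PC1 0.5652 (56.52%), PC2 0.4348 (43.48%);  cumulative: 0.5652, 1


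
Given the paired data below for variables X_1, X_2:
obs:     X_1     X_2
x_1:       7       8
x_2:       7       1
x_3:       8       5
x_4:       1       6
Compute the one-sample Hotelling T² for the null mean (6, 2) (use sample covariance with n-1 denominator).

Step 1 — sample mean vector:
  mean(X_1) = (7 + 7 + 8 + 1) / 4 = 23/4 = 5.75
  mean(X_2) = (8 + 1 + 5 + 6) / 4 = 20/4 = 5
  x̄ = (5.75, 5),  deviation x̄ - mu_0 = (5.75, 5) - (6, 2) = (-0.25, 3).

Step 2 — sample covariance matrix, S[i,j] = (1/(n-1)) · Σ_k (x_{k,i} - mean_i) · (x_{k,j} - mean_j), divisor n-1 = 3:
  S[X_1,X_1] = ((1.25)·(1.25) + (1.25)·(1.25) + (2.25)·(2.25) + (-4.75)·(-4.75)) / 3 = 30.75/3 = 10.25
  S[X_1,X_2] = ((1.25)·(3) + (1.25)·(-4) + (2.25)·(0) + (-4.75)·(1)) / 3 = -6/3 = -2
  S[X_2,X_2] = ((3)·(3) + (-4)·(-4) + (0)·(0) + (1)·(1)) / 3 = 26/3 = 8.6667
  S = [[10.25, -2],
 [-2, 8.6667]].

Step 3 — invert S. det(S) = 10.25·8.6667 - (-2)² = 84.8333.
  S^{-1} = (1/det) · [[d, -b], [-b, a]] = [[0.1022, 0.0236],
 [0.0236, 0.1208]].

Step 4 — quadratic form (x̄ - mu_0)^T · S^{-1} · (x̄ - mu_0):
  S^{-1} · (x̄ - mu_0) = (0.0452, 0.3566),
  (x̄ - mu_0)^T · [...] = (-0.25)·(0.0452) + (3)·(0.3566) = 1.0584.

Step 5 — scale by n: T² = 4 · 1.0584 = 4.2338.

T² ≈ 4.2338


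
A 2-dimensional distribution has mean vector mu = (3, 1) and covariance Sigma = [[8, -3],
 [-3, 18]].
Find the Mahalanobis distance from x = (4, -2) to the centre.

Step 1 — centre the observation: (x - mu) = (1, -3).

Step 2 — invert Sigma. det(Sigma) = 8·18 - (-3)² = 135.
  Sigma^{-1} = (1/det) · [[d, -b], [-b, a]] = [[0.1333, 0.0222],
 [0.0222, 0.0593]].

Step 3 — form the quadratic (x - mu)^T · Sigma^{-1} · (x - mu):
  Sigma^{-1} · (x - mu) = (0.0667, -0.1556).
  (x - mu)^T · [Sigma^{-1} · (x - mu)] = (1)·(0.0667) + (-3)·(-0.1556) = 0.5333.

Step 4 — take square root: d = √(0.5333) ≈ 0.7303.

d(x, mu) = √(0.5333) ≈ 0.7303


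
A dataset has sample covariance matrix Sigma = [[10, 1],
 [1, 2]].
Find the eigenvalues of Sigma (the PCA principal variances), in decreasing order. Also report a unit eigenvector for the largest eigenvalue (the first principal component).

Step 1 — characteristic polynomial of 2×2 Sigma:
  det(Sigma - λI) = λ² - trace · λ + det = 0.
  trace = 10 + 2 = 12, det = 10·2 - (1)² = 19.
Step 2 — discriminant:
  Δ = trace² - 4·det = 144 - 76 = 68.
Step 3 — eigenvalues:
  λ = (trace ± √Δ)/2 = (12 ± 8.2462)/2,
  λ_1 = 10.1231,  λ_2 = 1.8769.

Step 4 — unit eigenvector for λ_1: solve (Sigma - λ_1 I)v = 0. First row:
  (10 - 10.1231)·v_x + (1)·v_y = 0, i.e. (-0.1231)·v_x + (1)·v_y = 0,
  so v ∝ (b, λ_1 - a) = (1, 0.1231) = u.
  ||u|| = √((1)² + (0.1231)²) = √(1.0152) ≈ 1.0075,
  v_1 = u/||u|| ≈ (0.9925, 0.1222) (||v_1|| = 1).

λ_1 = 10.1231,  λ_2 = 1.8769;  v_1 ≈ (0.9925, 0.1222)


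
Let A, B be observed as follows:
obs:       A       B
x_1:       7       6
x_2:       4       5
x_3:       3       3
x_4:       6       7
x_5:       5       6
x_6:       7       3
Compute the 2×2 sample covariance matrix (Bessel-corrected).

Step 1 — column means:
  mean(A) = (7 + 4 + 3 + 6 + 5 + 7) / 6 = 32/6 = 5.3333
  mean(B) = (6 + 5 + 3 + 7 + 6 + 3) / 6 = 30/6 = 5

Step 2 — sample covariance S[i,j] = (1/(n-1)) · Σ_k (x_{k,i} - mean_i) · (x_{k,j} - mean_j), with n-1 = 5.
  S[A,A] = ((1.6667)·(1.6667) + (-1.3333)·(-1.3333) + (-2.3333)·(-2.3333) + (0.6667)·(0.6667) + (-0.3333)·(-0.3333) + (1.6667)·(1.6667)) / 5 = 13.3333/5 = 2.6667
  S[A,B] = ((1.6667)·(1) + (-1.3333)·(0) + (-2.3333)·(-2) + (0.6667)·(2) + (-0.3333)·(1) + (1.6667)·(-2)) / 5 = 4/5 = 0.8
  S[B,B] = ((1)·(1) + (0)·(0) + (-2)·(-2) + (2)·(2) + (1)·(1) + (-2)·(-2)) / 5 = 14/5 = 2.8

S is symmetric (S[j,i] = S[i,j]). Assembling:

S = [[2.6667, 0.8],
 [0.8, 2.8]]


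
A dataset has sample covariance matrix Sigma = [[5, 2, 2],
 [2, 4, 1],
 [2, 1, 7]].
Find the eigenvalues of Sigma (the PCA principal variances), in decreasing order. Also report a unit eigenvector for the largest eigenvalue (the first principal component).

Step 1 — characteristic polynomial p(λ) = det(λI - Sigma) = λ³ - tr·λ² + c_1·λ - det, where tr = trace, c_1 = sum of the principal 2×2 minors, det = det(Sigma):
  tr = 5 + 4 + 7 = 16,
  c_1 = (5·4 - (2)²) + (5·7 - (2)²) + (4·7 - (1)²) = 16 + 31 + 27 = 74,
  det = 5·(4·7 - (1)²) - (2)·((2)·7 - (1)·(2)) + (2)·((2)·(1) - 4·(2)) = 5·(27) - (2)·(12) + (2)·(-6) = 99.
  So p(λ) = λ³ - 16λ² + 74λ - 99.
Step 2 — look for an integer root (rational root theorem: any rational root is an integer divisor of 99). Testing λ = 9:
  p(9) = 729 - 1296 + 666 - 99 = 0  ✓
  Dividing out (λ - 9): p(λ) = (λ - 9)(λ² - 7λ + 11).
Step 3 — remaining eigenvalues from the quadratic λ² - 7λ + 11 = 0:
  Δ = 7² - 4·11 = 49 - 44 = 5,  λ = (7 ± √5)/2 = (7 ± 2.2361)/2 ≈ 4.618 or 2.382.
  Sorted: λ_1 = 9,  λ_2 = 4.618,  λ_3 = 2.382  (check: sum = 16 = tr ✓).

Step 4 — unit eigenvector for λ_1 = 9: v spans the null space of (Sigma - λ_1 I), whose rows are
  r_1 = (-4, 2, 2),  r_2 = (2, -5, 1),  r_3 = (2, 1, -2).
  v is orthogonal to every row, so take v ∝ r_1 × r_2 = ((2)·(1) - (2)·(-5), (2)·(2) - (-4)·(1), (-4)·(-5) - (2)·(2)) = (12, 8, 16).
  Rescale (divide by 4): u = (3, 2, 4).
  ||u|| = √((3)² + (2)² + (4)²) = √(29) ≈ 5.3852,  v_1 = u/||u|| ≈ (0.5571, 0.3714, 0.7428) (||v_1|| = 1).

λ_1 = 9,  λ_2 = 4.618,  λ_3 = 2.382;  v_1 ≈ (0.5571, 0.3714, 0.7428)


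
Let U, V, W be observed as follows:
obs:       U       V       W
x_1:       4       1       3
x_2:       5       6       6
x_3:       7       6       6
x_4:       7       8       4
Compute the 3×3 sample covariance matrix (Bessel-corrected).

Step 1 — column means:
  mean(U) = (4 + 5 + 7 + 7) / 4 = 23/4 = 5.75
  mean(V) = (1 + 6 + 6 + 8) / 4 = 21/4 = 5.25
  mean(W) = (3 + 6 + 6 + 4) / 4 = 19/4 = 4.75

Step 2 — sample covariance S[i,j] = (1/(n-1)) · Σ_k (x_{k,i} - mean_i) · (x_{k,j} - mean_j), with n-1 = 3.
  S[U,U] = ((-1.75)·(-1.75) + (-0.75)·(-0.75) + (1.25)·(1.25) + (1.25)·(1.25)) / 3 = 6.75/3 = 2.25
  S[U,V] = ((-1.75)·(-4.25) + (-0.75)·(0.75) + (1.25)·(0.75) + (1.25)·(2.75)) / 3 = 11.25/3 = 3.75
  S[U,W] = ((-1.75)·(-1.75) + (-0.75)·(1.25) + (1.25)·(1.25) + (1.25)·(-0.75)) / 3 = 2.75/3 = 0.9167
  S[V,V] = ((-4.25)·(-4.25) + (0.75)·(0.75) + (0.75)·(0.75) + (2.75)·(2.75)) / 3 = 26.75/3 = 8.9167
  S[V,W] = ((-4.25)·(-1.75) + (0.75)·(1.25) + (0.75)·(1.25) + (2.75)·(-0.75)) / 3 = 7.25/3 = 2.4167
  S[W,W] = ((-1.75)·(-1.75) + (1.25)·(1.25) + (1.25)·(1.25) + (-0.75)·(-0.75)) / 3 = 6.75/3 = 2.25

S is symmetric (S[j,i] = S[i,j]). Assembling:

S = [[2.25, 3.75, 0.9167],
 [3.75, 8.9167, 2.4167],
 [0.9167, 2.4167, 2.25]]


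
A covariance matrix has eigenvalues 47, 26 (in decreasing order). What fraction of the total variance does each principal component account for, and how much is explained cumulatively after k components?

Step 1 — total variance = trace(Sigma) = Σ λ_i = 47 + 26 = 73.

Step 2 — fraction explained by component i = λ_i / Σ λ:
  PC1: 47/73 = 0.6438
  PC2: 26/73 = 0.3562

Step 3 — cumulative fraction after k components = (λ_1 + ... + λ_k) / Σ λ:
  k = 1: 47/73 = 0.6438
  k = 2: (47 + 26)/73 = 73/73 = 1

Summary (fraction, with percent):

explained: PC1 0.6438 (64.38%), PC2 0.3562 (35.62%);  cumulative: 0.6438, 1


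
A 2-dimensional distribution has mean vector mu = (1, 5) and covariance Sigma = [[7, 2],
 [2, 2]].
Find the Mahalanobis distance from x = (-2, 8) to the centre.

Step 1 — centre the observation: (x - mu) = (-3, 3).

Step 2 — invert Sigma. det(Sigma) = 7·2 - (2)² = 10.
  Sigma^{-1} = (1/det) · [[d, -b], [-b, a]] = [[0.2, -0.2],
 [-0.2, 0.7]].

Step 3 — form the quadratic (x - mu)^T · Sigma^{-1} · (x - mu):
  Sigma^{-1} · (x - mu) = (-1.2, 2.7).
  (x - mu)^T · [Sigma^{-1} · (x - mu)] = (-3)·(-1.2) + (3)·(2.7) = 11.7.

Step 4 — take square root: d = √(11.7) ≈ 3.4205.

d(x, mu) = √(11.7) ≈ 3.4205


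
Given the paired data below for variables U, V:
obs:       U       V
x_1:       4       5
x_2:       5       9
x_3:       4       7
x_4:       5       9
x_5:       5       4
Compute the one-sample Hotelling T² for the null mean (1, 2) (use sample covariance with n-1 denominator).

Step 1 — sample mean vector:
  mean(U) = (4 + 5 + 4 + 5 + 5) / 5 = 23/5 = 4.6
  mean(V) = (5 + 9 + 7 + 9 + 4) / 5 = 34/5 = 6.8
  x̄ = (4.6, 6.8),  deviation x̄ - mu_0 = (4.6, 6.8) - (1, 2) = (3.6, 4.8).

Step 2 — sample covariance matrix, S[i,j] = (1/(n-1)) · Σ_k (x_{k,i} - mean_i) · (x_{k,j} - mean_j), divisor n-1 = 4:
  S[U,U] = ((-0.6)·(-0.6) + (0.4)·(0.4) + (-0.6)·(-0.6) + (0.4)·(0.4) + (0.4)·(0.4)) / 4 = 1.2/4 = 0.3
  S[U,V] = ((-0.6)·(-1.8) + (0.4)·(2.2) + (-0.6)·(0.2) + (0.4)·(2.2) + (0.4)·(-2.8)) / 4 = 1.6/4 = 0.4
  S[V,V] = ((-1.8)·(-1.8) + (2.2)·(2.2) + (0.2)·(0.2) + (2.2)·(2.2) + (-2.8)·(-2.8)) / 4 = 20.8/4 = 5.2
  S = [[0.3, 0.4],
 [0.4, 5.2]].

Step 3 — invert S. det(S) = 0.3·5.2 - (0.4)² = 1.4.
  S^{-1} = (1/det) · [[d, -b], [-b, a]] = [[3.7143, -0.2857],
 [-0.2857, 0.2143]].

Step 4 — quadratic form (x̄ - mu_0)^T · S^{-1} · (x̄ - mu_0):
  S^{-1} · (x̄ - mu_0) = (12, 0),
  (x̄ - mu_0)^T · [...] = (3.6)·(12) + (4.8)·(0) = 43.2.

Step 5 — scale by n: T² = 5 · 43.2 = 216.

T² ≈ 216


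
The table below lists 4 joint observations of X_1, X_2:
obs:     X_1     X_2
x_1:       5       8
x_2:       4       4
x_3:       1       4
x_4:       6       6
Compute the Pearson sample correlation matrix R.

Step 1 — column means:
  mean(X_1) = (5 + 4 + 1 + 6) / 4 = 16/4 = 4
  mean(X_2) = (8 + 4 + 4 + 6) / 4 = 22/4 = 5.5

Step 2 — sample variances and covariances s[i,j] = (1/(n-1)) · Σ_k (x_{k,i} - mean_i) · (x_{k,j} - mean_j), with n-1 = 3:
  s[X_1,X_1] = ((1)·(1) + (0)·(0) + (-3)·(-3) + (2)·(2)) / 3 = 14/3 = 4.6667
  s[X_1,X_2] = ((1)·(2.5) + (0)·(-1.5) + (-3)·(-1.5) + (2)·(0.5)) / 3 = 8/3 = 2.6667
  s[X_2,X_2] = ((2.5)·(2.5) + (-1.5)·(-1.5) + (-1.5)·(-1.5) + (0.5)·(0.5)) / 3 = 11/3 = 3.6667
  Sample standard deviations s_i = √(s[i,i]):
  s(X_1) = √(4.6667) = 2.1602
  s(X_2) = √(3.6667) = 1.9149

Step 3 — r_{ij} = s_{ij} / (s_i · s_j):
  r[X_1,X_1] = 1 (diagonal).
  r[X_1,X_2] = 2.6667 / (2.1602 · 1.9149) = 2.6667 / 4.1366 = 0.6447
  r[X_2,X_2] = 1 (diagonal).

R is symmetric with unit diagonal. Assembling:

R = [[1, 0.6447],
 [0.6447, 1]]


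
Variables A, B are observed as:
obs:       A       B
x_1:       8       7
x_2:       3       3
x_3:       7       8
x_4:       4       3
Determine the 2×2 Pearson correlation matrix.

Step 1 — column means:
  mean(A) = (8 + 3 + 7 + 4) / 4 = 22/4 = 5.5
  mean(B) = (7 + 3 + 8 + 3) / 4 = 21/4 = 5.25

Step 2 — sample variances and covariances s[i,j] = (1/(n-1)) · Σ_k (x_{k,i} - mean_i) · (x_{k,j} - mean_j), with n-1 = 3:
  s[A,A] = ((2.5)·(2.5) + (-2.5)·(-2.5) + (1.5)·(1.5) + (-1.5)·(-1.5)) / 3 = 17/3 = 5.6667
  s[A,B] = ((2.5)·(1.75) + (-2.5)·(-2.25) + (1.5)·(2.75) + (-1.5)·(-2.25)) / 3 = 17.5/3 = 5.8333
  s[B,B] = ((1.75)·(1.75) + (-2.25)·(-2.25) + (2.75)·(2.75) + (-2.25)·(-2.25)) / 3 = 20.75/3 = 6.9167
  Sample standard deviations s_i = √(s[i,i]):
  s(A) = √(5.6667) = 2.3805
  s(B) = √(6.9167) = 2.63

Step 3 — r_{ij} = s_{ij} / (s_i · s_j):
  r[A,A] = 1 (diagonal).
  r[A,B] = 5.8333 / (2.3805 · 2.63) = 5.8333 / 6.2605 = 0.9318
  r[B,B] = 1 (diagonal).

R is symmetric with unit diagonal. Assembling:

R = [[1, 0.9318],
 [0.9318, 1]]


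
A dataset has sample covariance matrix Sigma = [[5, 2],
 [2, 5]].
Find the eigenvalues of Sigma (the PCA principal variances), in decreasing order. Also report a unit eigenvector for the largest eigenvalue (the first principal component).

Step 1 — characteristic polynomial of 2×2 Sigma:
  det(Sigma - λI) = λ² - trace · λ + det = 0.
  trace = 5 + 5 = 10, det = 5·5 - (2)² = 21.
Step 2 — discriminant:
  Δ = trace² - 4·det = 100 - 84 = 16.
Step 3 — eigenvalues:
  λ = (trace ± √Δ)/2 = (10 ± 4)/2,
  λ_1 = 7,  λ_2 = 3.

Step 4 — unit eigenvector for λ_1: solve (Sigma - λ_1 I)v = 0. First row:
  (5 - 7)·v_x + (2)·v_y = 0, i.e. (-2)·v_x + (2)·v_y = 0,
  so v ∝ (b, λ_1 - a) = (2, 2) = u.
  ||u|| = √((2)² + (2)²) = √(8) ≈ 2.8284,
  v_1 = u/||u|| ≈ (0.7071, 0.7071) (||v_1|| = 1).

λ_1 = 7,  λ_2 = 3;  v_1 ≈ (0.7071, 0.7071)


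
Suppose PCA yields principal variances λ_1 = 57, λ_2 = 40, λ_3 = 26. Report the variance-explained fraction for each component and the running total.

Step 1 — total variance = trace(Sigma) = Σ λ_i = 57 + 40 + 26 = 123.

Step 2 — fraction explained by component i = λ_i / Σ λ:
  PC1: 57/123 = 0.4634
  PC2: 40/123 = 0.3252
  PC3: 26/123 = 0.2114

Step 3 — cumulative fraction after k components = (λ_1 + ... + λ_k) / Σ λ:
  k = 1: 57/123 = 0.4634
  k = 2: (57 + 40)/123 = 97/123 = 0.7886
  k = 3: (57 + 40 + 26)/123 = 123/123 = 1

Summary (fraction, with percent):

explained: PC1 0.4634 (46.34%), PC2 0.3252 (32.52%), PC3 0.2114 (21.14%);  cumulative: 0.4634, 0.7886, 1


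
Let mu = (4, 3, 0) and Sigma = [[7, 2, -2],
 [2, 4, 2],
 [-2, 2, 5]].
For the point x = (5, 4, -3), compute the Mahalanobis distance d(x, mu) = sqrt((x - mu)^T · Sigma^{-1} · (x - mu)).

Step 1 — centre the observation: (x - mu) = (1, 1, -3).

Step 2 — invert Sigma (cofactor / det for 3×3, or solve directly):
  Sigma^{-1} = [[0.2667, -0.2333, 0.2],
 [-0.2333, 0.5167, -0.3],
 [0.2, -0.3, 0.4]].

Step 3 — form the quadratic (x - mu)^T · Sigma^{-1} · (x - mu):
  Sigma^{-1} · (x - mu) = (-0.5667, 1.1833, -1.3).
  (x - mu)^T · [Sigma^{-1} · (x - mu)] = (1)·(-0.5667) + (1)·(1.1833) + (-3)·(-1.3) = 4.5167.

Step 4 — take square root: d = √(4.5167) ≈ 2.1252.

d(x, mu) = √(4.5167) ≈ 2.1252


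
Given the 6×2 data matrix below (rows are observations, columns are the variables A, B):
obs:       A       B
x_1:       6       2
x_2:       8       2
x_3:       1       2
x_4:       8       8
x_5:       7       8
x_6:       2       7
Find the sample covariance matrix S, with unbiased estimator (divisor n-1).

Step 1 — column means:
  mean(A) = (6 + 8 + 1 + 8 + 7 + 2) / 6 = 32/6 = 5.3333
  mean(B) = (2 + 2 + 2 + 8 + 8 + 7) / 6 = 29/6 = 4.8333

Step 2 — sample covariance S[i,j] = (1/(n-1)) · Σ_k (x_{k,i} - mean_i) · (x_{k,j} - mean_j), with n-1 = 5.
  S[A,A] = ((0.6667)·(0.6667) + (2.6667)·(2.6667) + (-4.3333)·(-4.3333) + (2.6667)·(2.6667) + (1.6667)·(1.6667) + (-3.3333)·(-3.3333)) / 5 = 47.3333/5 = 9.4667
  S[A,B] = ((0.6667)·(-2.8333) + (2.6667)·(-2.8333) + (-4.3333)·(-2.8333) + (2.6667)·(3.1667) + (1.6667)·(3.1667) + (-3.3333)·(2.1667)) / 5 = 9.3333/5 = 1.8667
  S[B,B] = ((-2.8333)·(-2.8333) + (-2.8333)·(-2.8333) + (-2.8333)·(-2.8333) + (3.1667)·(3.1667) + (3.1667)·(3.1667) + (2.1667)·(2.1667)) / 5 = 48.8333/5 = 9.7667

S is symmetric (S[j,i] = S[i,j]). Assembling:

S = [[9.4667, 1.8667],
 [1.8667, 9.7667]]


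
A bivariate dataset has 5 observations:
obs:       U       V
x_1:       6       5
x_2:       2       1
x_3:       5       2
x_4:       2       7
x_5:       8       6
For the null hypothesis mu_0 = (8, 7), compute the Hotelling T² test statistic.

Step 1 — sample mean vector:
  mean(U) = (6 + 2 + 5 + 2 + 8) / 5 = 23/5 = 4.6
  mean(V) = (5 + 1 + 2 + 7 + 6) / 5 = 21/5 = 4.2
  x̄ = (4.6, 4.2),  deviation x̄ - mu_0 = (4.6, 4.2) - (8, 7) = (-3.4, -2.8).

Step 2 — sample covariance matrix, S[i,j] = (1/(n-1)) · Σ_k (x_{k,i} - mean_i) · (x_{k,j} - mean_j), divisor n-1 = 4:
  S[U,U] = ((1.4)·(1.4) + (-2.6)·(-2.6) + (0.4)·(0.4) + (-2.6)·(-2.6) + (3.4)·(3.4)) / 4 = 27.2/4 = 6.8
  S[U,V] = ((1.4)·(0.8) + (-2.6)·(-3.2) + (0.4)·(-2.2) + (-2.6)·(2.8) + (3.4)·(1.8)) / 4 = 7.4/4 = 1.85
  S[V,V] = ((0.8)·(0.8) + (-3.2)·(-3.2) + (-2.2)·(-2.2) + (2.8)·(2.8) + (1.8)·(1.8)) / 4 = 26.8/4 = 6.7
  S = [[6.8, 1.85],
 [1.85, 6.7]].

Step 3 — invert S. det(S) = 6.8·6.7 - (1.85)² = 42.1375.
  S^{-1} = (1/det) · [[d, -b], [-b, a]] = [[0.159, -0.0439],
 [-0.0439, 0.1614]].

Step 4 — quadratic form (x̄ - mu_0)^T · S^{-1} · (x̄ - mu_0):
  S^{-1} · (x̄ - mu_0) = (-0.4177, -0.3026),
  (x̄ - mu_0)^T · [...] = (-3.4)·(-0.4177) + (-2.8)·(-0.3026) = 2.2673.

Step 5 — scale by n: T² = 5 · 2.2673 = 11.3367.

T² ≈ 11.3367


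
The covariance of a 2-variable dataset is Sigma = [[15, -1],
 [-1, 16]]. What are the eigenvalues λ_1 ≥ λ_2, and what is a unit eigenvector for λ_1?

Step 1 — characteristic polynomial of 2×2 Sigma:
  det(Sigma - λI) = λ² - trace · λ + det = 0.
  trace = 15 + 16 = 31, det = 15·16 - (-1)² = 239.
Step 2 — discriminant:
  Δ = trace² - 4·det = 961 - 956 = 5.
Step 3 — eigenvalues:
  λ = (trace ± √Δ)/2 = (31 ± 2.2361)/2,
  λ_1 = 16.618,  λ_2 = 14.382.

Step 4 — unit eigenvector for λ_1: solve (Sigma - λ_1 I)v = 0. First row:
  (15 - 16.618)·v_x + (-1)·v_y = 0, i.e. (-1.618)·v_x + (-1)·v_y = 0,
  so v ∝ (b, λ_1 - a) = (-1, 1.618); multiply by -1 so the first entry is positive: u = (1, -1.618).
  ||u|| = √((1)² + (-1.618)²) = √(3.618) ≈ 1.9021,
  v_1 = u/||u|| ≈ (0.5257, -0.8507) (||v_1|| = 1).

λ_1 = 16.618,  λ_2 = 14.382;  v_1 ≈ (0.5257, -0.8507)


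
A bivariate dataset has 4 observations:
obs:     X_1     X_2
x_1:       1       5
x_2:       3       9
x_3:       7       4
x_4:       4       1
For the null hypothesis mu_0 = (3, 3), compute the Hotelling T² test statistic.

Step 1 — sample mean vector:
  mean(X_1) = (1 + 3 + 7 + 4) / 4 = 15/4 = 3.75
  mean(X_2) = (5 + 9 + 4 + 1) / 4 = 19/4 = 4.75
  x̄ = (3.75, 4.75),  deviation x̄ - mu_0 = (3.75, 4.75) - (3, 3) = (0.75, 1.75).

Step 2 — sample covariance matrix, S[i,j] = (1/(n-1)) · Σ_k (x_{k,i} - mean_i) · (x_{k,j} - mean_j), divisor n-1 = 3:
  S[X_1,X_1] = ((-2.75)·(-2.75) + (-0.75)·(-0.75) + (3.25)·(3.25) + (0.25)·(0.25)) / 3 = 18.75/3 = 6.25
  S[X_1,X_2] = ((-2.75)·(0.25) + (-0.75)·(4.25) + (3.25)·(-0.75) + (0.25)·(-3.75)) / 3 = -7.25/3 = -2.4167
  S[X_2,X_2] = ((0.25)·(0.25) + (4.25)·(4.25) + (-0.75)·(-0.75) + (-3.75)·(-3.75)) / 3 = 32.75/3 = 10.9167
  S = [[6.25, -2.4167],
 [-2.4167, 10.9167]].

Step 3 — invert S. det(S) = 6.25·10.9167 - (-2.4167)² = 62.3889.
  S^{-1} = (1/det) · [[d, -b], [-b, a]] = [[0.175, 0.0387],
 [0.0387, 0.1002]].

Step 4 — quadratic form (x̄ - mu_0)^T · S^{-1} · (x̄ - mu_0):
  S^{-1} · (x̄ - mu_0) = (0.199, 0.2044),
  (x̄ - mu_0)^T · [...] = (0.75)·(0.199) + (1.75)·(0.2044) = 0.5069.

Step 5 — scale by n: T² = 4 · 0.5069 = 2.0276.

T² ≈ 2.0276


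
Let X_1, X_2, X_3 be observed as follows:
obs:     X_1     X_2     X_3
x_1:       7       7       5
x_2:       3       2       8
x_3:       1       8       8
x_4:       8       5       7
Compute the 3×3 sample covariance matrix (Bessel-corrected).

Step 1 — column means:
  mean(X_1) = (7 + 3 + 1 + 8) / 4 = 19/4 = 4.75
  mean(X_2) = (7 + 2 + 8 + 5) / 4 = 22/4 = 5.5
  mean(X_3) = (5 + 8 + 8 + 7) / 4 = 28/4 = 7

Step 2 — sample covariance S[i,j] = (1/(n-1)) · Σ_k (x_{k,i} - mean_i) · (x_{k,j} - mean_j), with n-1 = 3.
  S[X_1,X_1] = ((2.25)·(2.25) + (-1.75)·(-1.75) + (-3.75)·(-3.75) + (3.25)·(3.25)) / 3 = 32.75/3 = 10.9167
  S[X_1,X_2] = ((2.25)·(1.5) + (-1.75)·(-3.5) + (-3.75)·(2.5) + (3.25)·(-0.5)) / 3 = -1.5/3 = -0.5
  S[X_1,X_3] = ((2.25)·(-2) + (-1.75)·(1) + (-3.75)·(1) + (3.25)·(0)) / 3 = -10/3 = -3.3333
  S[X_2,X_2] = ((1.5)·(1.5) + (-3.5)·(-3.5) + (2.5)·(2.5) + (-0.5)·(-0.5)) / 3 = 21/3 = 7
  S[X_2,X_3] = ((1.5)·(-2) + (-3.5)·(1) + (2.5)·(1) + (-0.5)·(0)) / 3 = -4/3 = -1.3333
  S[X_3,X_3] = ((-2)·(-2) + (1)·(1) + (1)·(1) + (0)·(0)) / 3 = 6/3 = 2

S is symmetric (S[j,i] = S[i,j]). Assembling:

S = [[10.9167, -0.5, -3.3333],
 [-0.5, 7, -1.3333],
 [-3.3333, -1.3333, 2]]


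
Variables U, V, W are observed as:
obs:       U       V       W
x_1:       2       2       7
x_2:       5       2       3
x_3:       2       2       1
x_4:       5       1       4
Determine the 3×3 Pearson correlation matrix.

Step 1 — column means:
  mean(U) = (2 + 5 + 2 + 5) / 4 = 14/4 = 3.5
  mean(V) = (2 + 2 + 2 + 1) / 4 = 7/4 = 1.75
  mean(W) = (7 + 3 + 1 + 4) / 4 = 15/4 = 3.75

Step 2 — sample variances and covariances s[i,j] = (1/(n-1)) · Σ_k (x_{k,i} - mean_i) · (x_{k,j} - mean_j), with n-1 = 3:
  s[U,U] = ((-1.5)·(-1.5) + (1.5)·(1.5) + (-1.5)·(-1.5) + (1.5)·(1.5)) / 3 = 9/3 = 3
  s[U,V] = ((-1.5)·(0.25) + (1.5)·(0.25) + (-1.5)·(0.25) + (1.5)·(-0.75)) / 3 = -1.5/3 = -0.5
  s[U,W] = ((-1.5)·(3.25) + (1.5)·(-0.75) + (-1.5)·(-2.75) + (1.5)·(0.25)) / 3 = -1.5/3 = -0.5
  s[V,V] = ((0.25)·(0.25) + (0.25)·(0.25) + (0.25)·(0.25) + (-0.75)·(-0.75)) / 3 = 0.75/3 = 0.25
  s[V,W] = ((0.25)·(3.25) + (0.25)·(-0.75) + (0.25)·(-2.75) + (-0.75)·(0.25)) / 3 = -0.25/3 = -0.0833
  s[W,W] = ((3.25)·(3.25) + (-0.75)·(-0.75) + (-2.75)·(-2.75) + (0.25)·(0.25)) / 3 = 18.75/3 = 6.25
  Sample standard deviations s_i = √(s[i,i]):
  s(U) = √(3) = 1.7321
  s(V) = √(0.25) = 0.5
  s(W) = √(6.25) = 2.5

Step 3 — r_{ij} = s_{ij} / (s_i · s_j):
  r[U,U] = 1 (diagonal).
  r[U,V] = -0.5 / (1.7321 · 0.5) = -0.5 / 0.866 = -0.5774
  r[U,W] = -0.5 / (1.7321 · 2.5) = -0.5 / 4.3301 = -0.1155
  r[V,V] = 1 (diagonal).
  r[V,W] = -0.0833 / (0.5 · 2.5) = -0.0833 / 1.25 = -0.0667
  r[W,W] = 1 (diagonal).

R is symmetric with unit diagonal. Assembling:

R = [[1, -0.5774, -0.1155],
 [-0.5774, 1, -0.0667],
 [-0.1155, -0.0667, 1]]


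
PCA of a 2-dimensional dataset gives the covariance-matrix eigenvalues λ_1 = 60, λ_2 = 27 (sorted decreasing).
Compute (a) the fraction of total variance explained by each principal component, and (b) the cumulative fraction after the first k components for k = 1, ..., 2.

Step 1 — total variance = trace(Sigma) = Σ λ_i = 60 + 27 = 87.

Step 2 — fraction explained by component i = λ_i / Σ λ:
  PC1: 60/87 = 0.6897
  PC2: 27/87 = 0.3103

Step 3 — cumulative fraction after k components = (λ_1 + ... + λ_k) / Σ λ:
  k = 1: 60/87 = 0.6897
  k = 2: (60 + 27)/87 = 87/87 = 1

Summary (fraction, with percent):

explained: PC1 0.6897 (68.97%), PC2 0.3103 (31.03%);  cumulative: 0.6897, 1


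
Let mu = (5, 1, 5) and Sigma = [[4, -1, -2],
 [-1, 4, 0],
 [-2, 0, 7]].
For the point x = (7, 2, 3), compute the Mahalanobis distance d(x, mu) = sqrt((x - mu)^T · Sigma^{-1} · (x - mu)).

Step 1 — centre the observation: (x - mu) = (2, 1, -2).

Step 2 — invert Sigma (cofactor / det for 3×3, or solve directly):
  Sigma^{-1} = [[0.3146, 0.0787, 0.0899],
 [0.0787, 0.2697, 0.0225],
 [0.0899, 0.0225, 0.1685]].

Step 3 — form the quadratic (x - mu)^T · Sigma^{-1} · (x - mu):
  Sigma^{-1} · (x - mu) = (0.5281, 0.382, -0.1348).
  (x - mu)^T · [Sigma^{-1} · (x - mu)] = (2)·(0.5281) + (1)·(0.382) + (-2)·(-0.1348) = 1.7079.

Step 4 — take square root: d = √(1.7079) ≈ 1.3069.

d(x, mu) = √(1.7079) ≈ 1.3069
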